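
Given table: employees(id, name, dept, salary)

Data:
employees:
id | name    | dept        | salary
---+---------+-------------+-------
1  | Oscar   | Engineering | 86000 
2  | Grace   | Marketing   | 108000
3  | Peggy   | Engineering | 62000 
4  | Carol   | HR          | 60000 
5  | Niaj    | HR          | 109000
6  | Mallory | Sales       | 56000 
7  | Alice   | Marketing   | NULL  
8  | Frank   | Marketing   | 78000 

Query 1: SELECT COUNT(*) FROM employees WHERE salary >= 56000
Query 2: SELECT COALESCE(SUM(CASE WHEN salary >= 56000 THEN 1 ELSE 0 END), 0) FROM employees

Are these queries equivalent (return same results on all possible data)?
Yes, equivalent

Both queries return: [(7,)]

Reason: COUNT with WHERE vs conditional SUM (COALESCE handles empty-table NULL)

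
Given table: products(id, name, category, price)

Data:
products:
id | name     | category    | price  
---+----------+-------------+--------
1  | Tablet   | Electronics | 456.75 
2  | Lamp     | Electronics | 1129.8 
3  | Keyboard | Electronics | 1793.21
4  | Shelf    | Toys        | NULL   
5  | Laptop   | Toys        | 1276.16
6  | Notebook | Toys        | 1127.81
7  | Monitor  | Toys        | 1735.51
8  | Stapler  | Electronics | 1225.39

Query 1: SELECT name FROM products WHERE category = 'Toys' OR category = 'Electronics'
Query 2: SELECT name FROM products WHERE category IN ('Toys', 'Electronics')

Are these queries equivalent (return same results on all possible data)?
Yes, equivalent

Both queries return: [('Keyboard',), ('Lamp',), ('Laptop',), ('Monitor',), ('Notebook',), ('Shelf',), ('Stapler',), ('Tablet',)]

Reason: OR vs IN are equivalent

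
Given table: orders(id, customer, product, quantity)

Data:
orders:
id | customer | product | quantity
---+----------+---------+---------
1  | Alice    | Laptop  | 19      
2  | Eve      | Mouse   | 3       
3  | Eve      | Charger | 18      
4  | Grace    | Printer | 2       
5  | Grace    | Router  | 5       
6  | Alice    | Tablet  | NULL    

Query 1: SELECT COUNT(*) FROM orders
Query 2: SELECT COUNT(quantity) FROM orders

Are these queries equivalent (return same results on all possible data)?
No, not equivalent

Query 1 returns: [(6,)]
Query 2 returns: [(5,)]

Reason: COUNT(*) includes NULLs, COUNT(column) excludes them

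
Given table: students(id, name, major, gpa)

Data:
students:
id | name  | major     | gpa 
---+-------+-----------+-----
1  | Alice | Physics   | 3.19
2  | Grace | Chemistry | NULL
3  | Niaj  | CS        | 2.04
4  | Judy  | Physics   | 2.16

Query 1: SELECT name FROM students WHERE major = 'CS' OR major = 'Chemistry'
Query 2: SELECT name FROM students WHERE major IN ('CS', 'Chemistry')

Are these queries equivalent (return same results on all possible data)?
Yes, equivalent

Both queries return: [('Grace',), ('Niaj',)]

Reason: OR vs IN are equivalent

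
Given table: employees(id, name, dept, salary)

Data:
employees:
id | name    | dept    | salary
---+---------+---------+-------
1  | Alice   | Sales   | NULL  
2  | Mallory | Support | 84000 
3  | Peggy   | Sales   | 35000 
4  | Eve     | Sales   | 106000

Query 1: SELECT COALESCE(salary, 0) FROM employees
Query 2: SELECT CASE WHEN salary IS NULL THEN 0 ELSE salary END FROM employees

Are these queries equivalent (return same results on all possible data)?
Yes, equivalent

Both queries return: [(0,), (35000,), (84000,), (106000,)]

Reason: COALESCE vs CASE for NULL handling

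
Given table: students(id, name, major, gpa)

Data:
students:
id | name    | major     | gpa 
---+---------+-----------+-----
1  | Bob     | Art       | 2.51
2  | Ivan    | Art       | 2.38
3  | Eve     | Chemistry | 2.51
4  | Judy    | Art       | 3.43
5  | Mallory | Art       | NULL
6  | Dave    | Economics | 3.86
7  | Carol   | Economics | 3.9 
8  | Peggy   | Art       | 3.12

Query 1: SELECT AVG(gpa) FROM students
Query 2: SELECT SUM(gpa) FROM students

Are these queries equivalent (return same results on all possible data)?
No, not equivalent

Query 1 returns: [(3.1014285714285714,)]
Query 2 returns: [(21.71,)]

Reason: AVG vs SUM give different aggregate values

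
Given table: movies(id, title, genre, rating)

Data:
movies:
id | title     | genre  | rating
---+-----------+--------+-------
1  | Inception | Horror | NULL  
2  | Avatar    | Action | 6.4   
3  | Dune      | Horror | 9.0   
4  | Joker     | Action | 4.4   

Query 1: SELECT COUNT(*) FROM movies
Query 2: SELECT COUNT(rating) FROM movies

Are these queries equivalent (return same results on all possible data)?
No, not equivalent

Query 1 returns: [(4,)]
Query 2 returns: [(3,)]

Reason: COUNT(*) includes NULLs, COUNT(column) excludes them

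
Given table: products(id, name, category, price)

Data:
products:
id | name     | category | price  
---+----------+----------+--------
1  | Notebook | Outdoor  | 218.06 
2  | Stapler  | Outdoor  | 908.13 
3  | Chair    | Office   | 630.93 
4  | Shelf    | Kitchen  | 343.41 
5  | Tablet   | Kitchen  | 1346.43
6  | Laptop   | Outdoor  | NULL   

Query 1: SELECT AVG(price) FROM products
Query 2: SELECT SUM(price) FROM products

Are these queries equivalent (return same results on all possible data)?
No, not equivalent

Query 1 returns: [(689.392,)]
Query 2 returns: [(3446.96,)]

Reason: AVG vs SUM give different aggregate values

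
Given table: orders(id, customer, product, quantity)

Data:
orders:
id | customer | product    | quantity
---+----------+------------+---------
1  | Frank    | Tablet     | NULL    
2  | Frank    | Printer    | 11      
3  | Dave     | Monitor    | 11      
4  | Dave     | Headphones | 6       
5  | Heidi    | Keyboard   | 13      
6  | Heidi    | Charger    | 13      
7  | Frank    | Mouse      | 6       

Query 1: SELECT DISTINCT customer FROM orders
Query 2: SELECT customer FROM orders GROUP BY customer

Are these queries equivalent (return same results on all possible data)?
Yes, equivalent

Both queries return: [('Dave',), ('Frank',), ('Heidi',)]

Reason: Both get unique customers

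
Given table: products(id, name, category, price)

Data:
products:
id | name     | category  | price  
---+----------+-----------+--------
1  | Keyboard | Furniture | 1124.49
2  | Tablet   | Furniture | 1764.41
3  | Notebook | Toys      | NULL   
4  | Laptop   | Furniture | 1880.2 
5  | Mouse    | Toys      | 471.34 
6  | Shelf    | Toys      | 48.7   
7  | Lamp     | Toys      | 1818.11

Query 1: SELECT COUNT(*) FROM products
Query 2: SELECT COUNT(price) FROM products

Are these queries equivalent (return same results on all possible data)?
No, not equivalent

Query 1 returns: [(7,)]
Query 2 returns: [(6,)]

Reason: COUNT(*) includes NULLs, COUNT(column) excludes them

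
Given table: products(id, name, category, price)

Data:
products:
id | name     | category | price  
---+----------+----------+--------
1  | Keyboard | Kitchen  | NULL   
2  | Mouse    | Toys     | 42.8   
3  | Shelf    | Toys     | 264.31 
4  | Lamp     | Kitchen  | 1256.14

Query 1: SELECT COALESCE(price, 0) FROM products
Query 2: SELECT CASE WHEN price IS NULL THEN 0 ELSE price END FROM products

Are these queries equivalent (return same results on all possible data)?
Yes, equivalent

Both queries return: [(0,), (42.8,), (264.31,), (1256.14,)]

Reason: COALESCE vs CASE for NULL handling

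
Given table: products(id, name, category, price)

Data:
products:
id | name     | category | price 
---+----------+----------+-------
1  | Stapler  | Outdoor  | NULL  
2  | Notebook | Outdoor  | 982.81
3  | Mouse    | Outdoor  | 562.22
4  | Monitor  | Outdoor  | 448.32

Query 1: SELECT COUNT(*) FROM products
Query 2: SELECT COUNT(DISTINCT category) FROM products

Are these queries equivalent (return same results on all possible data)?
No, not equivalent

Query 1 returns: [(4,)]
Query 2 returns: [(1,)]

Reason: COUNT(*) counts rows, COUNT(DISTINCT category) counts unique categorys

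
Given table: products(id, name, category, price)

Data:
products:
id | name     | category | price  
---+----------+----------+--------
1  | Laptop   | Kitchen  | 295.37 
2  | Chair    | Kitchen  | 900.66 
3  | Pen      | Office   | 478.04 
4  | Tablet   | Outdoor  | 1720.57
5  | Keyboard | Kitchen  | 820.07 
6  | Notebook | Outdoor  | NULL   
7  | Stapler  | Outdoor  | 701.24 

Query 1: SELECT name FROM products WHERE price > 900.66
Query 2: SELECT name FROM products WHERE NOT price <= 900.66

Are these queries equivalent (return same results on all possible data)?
Yes, equivalent

Both queries return: [('Tablet',)]

Reason: Both filter price > 900.66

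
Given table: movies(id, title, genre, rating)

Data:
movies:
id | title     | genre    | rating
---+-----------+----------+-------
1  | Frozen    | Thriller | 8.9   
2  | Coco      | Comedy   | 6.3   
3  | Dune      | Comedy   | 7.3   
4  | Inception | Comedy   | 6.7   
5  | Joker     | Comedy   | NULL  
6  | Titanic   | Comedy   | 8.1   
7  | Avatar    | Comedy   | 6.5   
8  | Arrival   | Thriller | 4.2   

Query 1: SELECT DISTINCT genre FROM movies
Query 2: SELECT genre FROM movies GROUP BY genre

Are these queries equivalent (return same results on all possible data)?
Yes, equivalent

Both queries return: [('Comedy',), ('Thriller',)]

Reason: Both get unique genres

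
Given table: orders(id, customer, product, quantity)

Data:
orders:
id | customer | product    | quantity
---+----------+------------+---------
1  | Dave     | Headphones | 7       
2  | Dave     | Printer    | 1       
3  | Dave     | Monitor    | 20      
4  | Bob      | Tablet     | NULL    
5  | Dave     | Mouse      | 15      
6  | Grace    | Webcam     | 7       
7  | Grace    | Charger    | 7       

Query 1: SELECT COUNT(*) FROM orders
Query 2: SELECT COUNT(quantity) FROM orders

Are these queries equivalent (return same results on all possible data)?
No, not equivalent

Query 1 returns: [(7,)]
Query 2 returns: [(6,)]

Reason: COUNT(*) includes NULLs, COUNT(column) excludes them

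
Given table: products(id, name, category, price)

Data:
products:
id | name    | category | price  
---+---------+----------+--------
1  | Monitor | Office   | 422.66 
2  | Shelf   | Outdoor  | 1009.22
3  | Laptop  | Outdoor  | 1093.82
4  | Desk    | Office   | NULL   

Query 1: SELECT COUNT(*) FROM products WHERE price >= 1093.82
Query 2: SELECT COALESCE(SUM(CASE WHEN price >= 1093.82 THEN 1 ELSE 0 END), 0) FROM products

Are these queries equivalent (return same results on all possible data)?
Yes, equivalent

Both queries return: [(1,)]

Reason: COUNT with WHERE vs conditional SUM (COALESCE handles empty-table NULL)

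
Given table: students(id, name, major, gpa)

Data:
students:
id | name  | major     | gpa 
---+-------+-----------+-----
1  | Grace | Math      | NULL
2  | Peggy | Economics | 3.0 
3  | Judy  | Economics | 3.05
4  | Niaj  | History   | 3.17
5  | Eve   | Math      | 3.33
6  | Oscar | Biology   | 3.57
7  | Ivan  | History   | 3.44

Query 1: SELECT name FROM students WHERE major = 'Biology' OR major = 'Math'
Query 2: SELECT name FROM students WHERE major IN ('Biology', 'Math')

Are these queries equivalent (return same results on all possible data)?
Yes, equivalent

Both queries return: [('Eve',), ('Grace',), ('Oscar',)]

Reason: OR vs IN are equivalent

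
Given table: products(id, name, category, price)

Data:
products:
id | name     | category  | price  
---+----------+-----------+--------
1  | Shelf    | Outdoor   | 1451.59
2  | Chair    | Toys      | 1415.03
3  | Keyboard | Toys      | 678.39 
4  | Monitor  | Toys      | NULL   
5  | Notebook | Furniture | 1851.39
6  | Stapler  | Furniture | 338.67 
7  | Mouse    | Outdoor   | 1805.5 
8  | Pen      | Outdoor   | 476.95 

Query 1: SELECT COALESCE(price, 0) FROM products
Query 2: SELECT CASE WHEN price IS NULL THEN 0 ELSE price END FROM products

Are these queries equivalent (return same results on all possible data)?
Yes, equivalent

Both queries return: [(0,), (338.67,), (476.95,), (678.39,), (1415.03,), (1451.59,), (1805.5,), (1851.39,)]

Reason: COALESCE vs CASE for NULL handling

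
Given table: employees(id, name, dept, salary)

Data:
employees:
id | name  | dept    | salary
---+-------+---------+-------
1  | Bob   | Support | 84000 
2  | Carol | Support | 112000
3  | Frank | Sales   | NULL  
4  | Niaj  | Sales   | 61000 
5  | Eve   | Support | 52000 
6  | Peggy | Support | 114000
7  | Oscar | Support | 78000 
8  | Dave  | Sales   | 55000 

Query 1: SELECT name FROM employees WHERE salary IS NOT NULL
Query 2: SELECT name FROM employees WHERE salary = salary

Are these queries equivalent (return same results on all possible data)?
Yes, equivalent

Both queries return: [('Bob',), ('Carol',), ('Dave',), ('Eve',), ('Niaj',), ('Oscar',), ('Peggy',)]

Reason: IS NOT NULL vs self-equality (both exclude NULLs)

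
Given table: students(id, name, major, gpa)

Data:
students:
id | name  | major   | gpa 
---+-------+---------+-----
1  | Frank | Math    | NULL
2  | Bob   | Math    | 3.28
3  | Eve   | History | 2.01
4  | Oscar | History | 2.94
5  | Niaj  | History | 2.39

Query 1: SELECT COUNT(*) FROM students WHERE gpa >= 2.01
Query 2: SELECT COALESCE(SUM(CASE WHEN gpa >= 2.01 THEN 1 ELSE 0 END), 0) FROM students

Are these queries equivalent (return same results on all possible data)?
Yes, equivalent

Both queries return: [(4,)]

Reason: COUNT with WHERE vs conditional SUM (COALESCE handles empty-table NULL)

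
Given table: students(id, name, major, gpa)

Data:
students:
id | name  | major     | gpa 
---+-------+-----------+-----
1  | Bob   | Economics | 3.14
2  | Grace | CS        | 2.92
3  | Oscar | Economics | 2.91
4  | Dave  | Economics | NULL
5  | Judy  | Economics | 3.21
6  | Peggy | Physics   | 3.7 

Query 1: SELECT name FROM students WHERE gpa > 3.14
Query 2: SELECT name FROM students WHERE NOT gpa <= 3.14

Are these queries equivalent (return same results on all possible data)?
Yes, equivalent

Both queries return: [('Judy',), ('Peggy',)]

Reason: Both filter gpa > 3.14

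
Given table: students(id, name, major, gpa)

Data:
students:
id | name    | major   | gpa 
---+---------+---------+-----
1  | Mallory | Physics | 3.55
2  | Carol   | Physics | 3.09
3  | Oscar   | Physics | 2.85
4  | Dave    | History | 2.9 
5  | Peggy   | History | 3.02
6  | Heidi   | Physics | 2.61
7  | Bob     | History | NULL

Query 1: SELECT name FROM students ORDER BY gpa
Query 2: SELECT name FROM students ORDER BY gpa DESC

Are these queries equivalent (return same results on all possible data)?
No, not equivalent

Query 1 returns: [('Bob',), ('Heidi',), ('Oscar',), ('Dave',), ('Peggy',), ('Carol',), ('Mallory',)]
Query 2 returns: [('Mallory',), ('Carol',), ('Peggy',), ('Dave',), ('Oscar',), ('Heidi',), ('Bob',)]

Reason: ASC vs DESC gives opposite ordering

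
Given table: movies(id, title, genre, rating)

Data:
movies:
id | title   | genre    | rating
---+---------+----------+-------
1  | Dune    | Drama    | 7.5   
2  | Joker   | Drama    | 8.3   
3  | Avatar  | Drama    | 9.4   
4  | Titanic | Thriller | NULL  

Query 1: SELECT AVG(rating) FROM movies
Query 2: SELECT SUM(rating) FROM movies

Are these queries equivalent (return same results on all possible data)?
No, not equivalent

Query 1 returns: [(8.4,)]
Query 2 returns: [(25.200000000000003,)]

Reason: AVG vs SUM give different aggregate values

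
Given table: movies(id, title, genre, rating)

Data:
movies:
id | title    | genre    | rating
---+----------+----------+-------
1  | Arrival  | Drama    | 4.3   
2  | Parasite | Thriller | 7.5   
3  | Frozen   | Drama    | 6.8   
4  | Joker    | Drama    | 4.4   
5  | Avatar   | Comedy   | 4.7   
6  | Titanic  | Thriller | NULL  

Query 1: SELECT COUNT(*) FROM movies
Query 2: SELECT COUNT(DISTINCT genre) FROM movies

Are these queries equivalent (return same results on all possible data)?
No, not equivalent

Query 1 returns: [(6,)]
Query 2 returns: [(3,)]

Reason: COUNT(*) counts rows, COUNT(DISTINCT genre) counts unique genres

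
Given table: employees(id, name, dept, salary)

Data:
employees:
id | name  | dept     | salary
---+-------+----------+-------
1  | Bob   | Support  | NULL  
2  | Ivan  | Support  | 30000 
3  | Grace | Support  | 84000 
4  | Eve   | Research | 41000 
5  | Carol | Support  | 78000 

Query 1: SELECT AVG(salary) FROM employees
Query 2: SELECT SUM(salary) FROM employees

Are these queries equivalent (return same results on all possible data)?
No, not equivalent

Query 1 returns: [(58250.0,)]
Query 2 returns: [(233000,)]

Reason: AVG vs SUM give different aggregate values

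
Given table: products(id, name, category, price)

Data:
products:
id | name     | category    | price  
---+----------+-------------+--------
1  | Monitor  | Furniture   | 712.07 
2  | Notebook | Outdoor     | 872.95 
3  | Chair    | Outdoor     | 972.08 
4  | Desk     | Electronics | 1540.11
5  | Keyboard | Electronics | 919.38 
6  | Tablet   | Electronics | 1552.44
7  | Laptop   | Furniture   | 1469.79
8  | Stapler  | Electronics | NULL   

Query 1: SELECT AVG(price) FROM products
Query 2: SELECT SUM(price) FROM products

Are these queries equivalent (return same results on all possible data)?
No, not equivalent

Query 1 returns: [(1148.402857142857,)]
Query 2 returns: [(8038.82,)]

Reason: AVG vs SUM give different aggregate values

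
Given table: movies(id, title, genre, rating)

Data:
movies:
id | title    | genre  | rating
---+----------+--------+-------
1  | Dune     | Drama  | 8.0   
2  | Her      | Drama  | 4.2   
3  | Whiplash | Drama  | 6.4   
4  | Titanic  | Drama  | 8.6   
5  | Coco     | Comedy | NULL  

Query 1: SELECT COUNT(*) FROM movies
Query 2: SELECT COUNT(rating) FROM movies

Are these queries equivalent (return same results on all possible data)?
No, not equivalent

Query 1 returns: [(5,)]
Query 2 returns: [(4,)]

Reason: COUNT(*) includes NULLs, COUNT(column) excludes them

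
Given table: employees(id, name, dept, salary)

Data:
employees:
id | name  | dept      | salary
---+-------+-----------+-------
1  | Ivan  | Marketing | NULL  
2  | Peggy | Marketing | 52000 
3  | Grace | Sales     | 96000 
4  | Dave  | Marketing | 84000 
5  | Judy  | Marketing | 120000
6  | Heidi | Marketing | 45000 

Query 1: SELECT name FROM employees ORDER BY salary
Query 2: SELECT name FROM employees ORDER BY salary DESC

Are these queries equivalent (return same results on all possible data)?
No, not equivalent

Query 1 returns: [('Ivan',), ('Heidi',), ('Peggy',), ('Dave',), ('Grace',), ('Judy',)]
Query 2 returns: [('Judy',), ('Grace',), ('Dave',), ('Peggy',), ('Heidi',), ('Ivan',)]

Reason: ASC vs DESC gives opposite ordering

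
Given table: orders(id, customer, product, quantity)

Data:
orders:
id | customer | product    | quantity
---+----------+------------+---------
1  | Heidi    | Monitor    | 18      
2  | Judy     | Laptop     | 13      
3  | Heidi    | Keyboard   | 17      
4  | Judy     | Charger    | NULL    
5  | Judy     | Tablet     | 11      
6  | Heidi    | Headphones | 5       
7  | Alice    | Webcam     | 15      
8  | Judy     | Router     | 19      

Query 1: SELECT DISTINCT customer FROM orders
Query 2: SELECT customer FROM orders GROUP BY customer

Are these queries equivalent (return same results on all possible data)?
Yes, equivalent

Both queries return: [('Alice',), ('Heidi',), ('Judy',)]

Reason: Both get unique customers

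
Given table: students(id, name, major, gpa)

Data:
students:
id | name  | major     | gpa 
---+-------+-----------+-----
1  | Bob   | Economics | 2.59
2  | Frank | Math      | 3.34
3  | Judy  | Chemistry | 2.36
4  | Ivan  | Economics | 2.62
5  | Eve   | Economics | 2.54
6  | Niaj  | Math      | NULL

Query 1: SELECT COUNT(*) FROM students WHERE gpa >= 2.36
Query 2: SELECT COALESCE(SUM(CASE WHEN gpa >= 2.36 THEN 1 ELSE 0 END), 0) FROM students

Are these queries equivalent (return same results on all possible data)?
Yes, equivalent

Both queries return: [(5,)]

Reason: COUNT with WHERE vs conditional SUM (COALESCE handles empty-table NULL)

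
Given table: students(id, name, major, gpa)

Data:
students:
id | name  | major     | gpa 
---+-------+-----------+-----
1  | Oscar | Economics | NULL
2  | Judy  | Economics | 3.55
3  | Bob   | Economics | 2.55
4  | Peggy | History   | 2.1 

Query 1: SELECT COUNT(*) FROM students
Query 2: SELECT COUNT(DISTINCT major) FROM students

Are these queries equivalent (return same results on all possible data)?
No, not equivalent

Query 1 returns: [(4,)]
Query 2 returns: [(2,)]

Reason: COUNT(*) counts rows, COUNT(DISTINCT major) counts unique majors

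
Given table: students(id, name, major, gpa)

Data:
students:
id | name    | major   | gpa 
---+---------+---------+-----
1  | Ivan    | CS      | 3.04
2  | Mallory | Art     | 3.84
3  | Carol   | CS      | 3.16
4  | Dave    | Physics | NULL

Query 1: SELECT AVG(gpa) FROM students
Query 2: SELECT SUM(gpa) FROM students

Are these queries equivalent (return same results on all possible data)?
No, not equivalent

Query 1 returns: [(3.3466666666666662,)]
Query 2 returns: [(10.04,)]

Reason: AVG vs SUM give different aggregate values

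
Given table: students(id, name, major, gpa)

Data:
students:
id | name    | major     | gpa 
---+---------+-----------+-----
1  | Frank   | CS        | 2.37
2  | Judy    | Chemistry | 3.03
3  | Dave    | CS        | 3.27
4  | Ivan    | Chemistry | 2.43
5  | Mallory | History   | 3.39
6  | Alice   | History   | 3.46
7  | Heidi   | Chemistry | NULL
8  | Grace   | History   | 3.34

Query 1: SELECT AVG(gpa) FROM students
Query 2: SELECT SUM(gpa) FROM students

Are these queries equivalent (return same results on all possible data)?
No, not equivalent

Query 1 returns: [(3.0414285714285714,)]
Query 2 returns: [(21.29,)]

Reason: AVG vs SUM give different aggregate values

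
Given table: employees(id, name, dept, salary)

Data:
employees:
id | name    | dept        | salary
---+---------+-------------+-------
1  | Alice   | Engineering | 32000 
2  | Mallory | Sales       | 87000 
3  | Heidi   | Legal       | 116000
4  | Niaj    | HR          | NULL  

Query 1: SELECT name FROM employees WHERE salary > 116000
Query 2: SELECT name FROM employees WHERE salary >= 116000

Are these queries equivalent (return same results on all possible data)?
No, not equivalent

Query 1 returns: []
Query 2 returns: [('Heidi',)]

Reason: > vs >= gives different results when salary = 116000 exists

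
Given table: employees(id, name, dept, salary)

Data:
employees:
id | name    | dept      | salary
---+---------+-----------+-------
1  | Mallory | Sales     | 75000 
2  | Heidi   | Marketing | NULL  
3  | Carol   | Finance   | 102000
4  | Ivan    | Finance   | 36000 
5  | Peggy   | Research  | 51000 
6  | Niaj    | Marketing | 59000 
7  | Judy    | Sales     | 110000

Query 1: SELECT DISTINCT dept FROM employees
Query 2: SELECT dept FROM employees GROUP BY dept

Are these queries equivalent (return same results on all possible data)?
Yes, equivalent

Both queries return: [('Finance',), ('Marketing',), ('Research',), ('Sales',)]

Reason: Both get unique depts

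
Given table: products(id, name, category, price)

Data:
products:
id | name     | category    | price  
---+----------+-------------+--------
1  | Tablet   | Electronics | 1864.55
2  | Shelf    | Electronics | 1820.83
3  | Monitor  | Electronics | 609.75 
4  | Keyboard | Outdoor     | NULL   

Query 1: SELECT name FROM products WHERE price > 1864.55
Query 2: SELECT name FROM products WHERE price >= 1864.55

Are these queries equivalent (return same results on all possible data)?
No, not equivalent

Query 1 returns: []
Query 2 returns: [('Tablet',)]

Reason: > vs >= gives different results when price = 1864.55 exists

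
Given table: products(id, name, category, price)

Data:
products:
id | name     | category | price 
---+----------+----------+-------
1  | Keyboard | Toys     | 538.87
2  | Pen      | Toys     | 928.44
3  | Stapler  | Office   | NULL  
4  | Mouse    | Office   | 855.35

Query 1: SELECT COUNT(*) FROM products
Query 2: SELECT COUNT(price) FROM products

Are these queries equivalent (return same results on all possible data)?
No, not equivalent

Query 1 returns: [(4,)]
Query 2 returns: [(3,)]

Reason: COUNT(*) includes NULLs, COUNT(column) excludes them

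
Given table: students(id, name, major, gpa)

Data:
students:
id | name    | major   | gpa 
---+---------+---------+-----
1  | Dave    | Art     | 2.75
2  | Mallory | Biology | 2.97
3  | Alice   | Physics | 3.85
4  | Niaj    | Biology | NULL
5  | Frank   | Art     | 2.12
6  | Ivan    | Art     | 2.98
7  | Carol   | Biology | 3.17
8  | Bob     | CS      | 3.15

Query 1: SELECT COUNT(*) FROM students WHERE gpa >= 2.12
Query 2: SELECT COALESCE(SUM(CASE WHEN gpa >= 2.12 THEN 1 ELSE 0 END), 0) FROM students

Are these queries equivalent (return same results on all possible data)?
Yes, equivalent

Both queries return: [(7,)]

Reason: COUNT with WHERE vs conditional SUM (COALESCE handles empty-table NULL)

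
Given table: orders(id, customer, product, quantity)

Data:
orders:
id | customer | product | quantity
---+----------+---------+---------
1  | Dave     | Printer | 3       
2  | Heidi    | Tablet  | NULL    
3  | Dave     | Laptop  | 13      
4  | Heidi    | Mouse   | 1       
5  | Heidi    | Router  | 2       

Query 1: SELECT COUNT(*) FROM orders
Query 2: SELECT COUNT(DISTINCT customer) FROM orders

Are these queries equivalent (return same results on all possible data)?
No, not equivalent

Query 1 returns: [(5,)]
Query 2 returns: [(2,)]

Reason: COUNT(*) counts rows, COUNT(DISTINCT customer) counts unique customers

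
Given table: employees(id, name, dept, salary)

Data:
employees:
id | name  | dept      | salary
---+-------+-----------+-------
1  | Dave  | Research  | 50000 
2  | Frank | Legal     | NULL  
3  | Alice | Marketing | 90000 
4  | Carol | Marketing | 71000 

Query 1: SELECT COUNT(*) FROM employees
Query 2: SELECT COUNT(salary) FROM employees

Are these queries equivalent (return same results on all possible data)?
No, not equivalent

Query 1 returns: [(4,)]
Query 2 returns: [(3,)]

Reason: COUNT(*) includes NULLs, COUNT(column) excludes them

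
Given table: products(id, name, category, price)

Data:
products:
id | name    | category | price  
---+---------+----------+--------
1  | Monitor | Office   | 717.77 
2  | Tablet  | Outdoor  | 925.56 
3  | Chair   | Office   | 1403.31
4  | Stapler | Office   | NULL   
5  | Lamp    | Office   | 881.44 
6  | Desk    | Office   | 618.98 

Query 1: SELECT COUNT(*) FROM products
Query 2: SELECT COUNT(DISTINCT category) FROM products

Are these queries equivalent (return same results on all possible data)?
No, not equivalent

Query 1 returns: [(6,)]
Query 2 returns: [(2,)]

Reason: COUNT(*) counts rows, COUNT(DISTINCT category) counts unique categorys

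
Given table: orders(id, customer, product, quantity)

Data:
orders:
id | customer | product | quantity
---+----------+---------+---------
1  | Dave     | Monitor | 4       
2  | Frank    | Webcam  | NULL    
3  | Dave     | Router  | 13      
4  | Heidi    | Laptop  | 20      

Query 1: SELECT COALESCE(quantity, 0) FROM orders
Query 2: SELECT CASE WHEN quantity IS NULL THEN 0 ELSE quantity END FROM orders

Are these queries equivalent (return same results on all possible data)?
Yes, equivalent

Both queries return: [(0,), (4,), (13,), (20,)]

Reason: COALESCE vs CASE for NULL handling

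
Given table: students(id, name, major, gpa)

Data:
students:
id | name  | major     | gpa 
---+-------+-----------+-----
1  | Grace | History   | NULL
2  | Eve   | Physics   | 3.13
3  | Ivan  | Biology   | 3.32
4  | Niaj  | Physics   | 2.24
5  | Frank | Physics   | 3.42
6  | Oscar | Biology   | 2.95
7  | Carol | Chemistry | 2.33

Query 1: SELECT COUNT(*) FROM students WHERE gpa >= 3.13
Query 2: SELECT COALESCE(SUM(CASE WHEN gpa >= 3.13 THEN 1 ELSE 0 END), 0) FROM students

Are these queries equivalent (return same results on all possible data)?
Yes, equivalent

Both queries return: [(3,)]

Reason: COUNT with WHERE vs conditional SUM (COALESCE handles empty-table NULL)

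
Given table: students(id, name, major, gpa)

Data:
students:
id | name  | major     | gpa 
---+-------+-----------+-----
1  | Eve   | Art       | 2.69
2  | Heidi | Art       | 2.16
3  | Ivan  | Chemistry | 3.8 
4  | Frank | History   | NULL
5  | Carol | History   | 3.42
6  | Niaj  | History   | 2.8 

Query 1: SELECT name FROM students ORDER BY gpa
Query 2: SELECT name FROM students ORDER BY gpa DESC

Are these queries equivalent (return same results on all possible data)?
No, not equivalent

Query 1 returns: [('Frank',), ('Heidi',), ('Eve',), ('Niaj',), ('Carol',), ('Ivan',)]
Query 2 returns: [('Ivan',), ('Carol',), ('Niaj',), ('Eve',), ('Heidi',), ('Frank',)]

Reason: ASC vs DESC gives opposite ordering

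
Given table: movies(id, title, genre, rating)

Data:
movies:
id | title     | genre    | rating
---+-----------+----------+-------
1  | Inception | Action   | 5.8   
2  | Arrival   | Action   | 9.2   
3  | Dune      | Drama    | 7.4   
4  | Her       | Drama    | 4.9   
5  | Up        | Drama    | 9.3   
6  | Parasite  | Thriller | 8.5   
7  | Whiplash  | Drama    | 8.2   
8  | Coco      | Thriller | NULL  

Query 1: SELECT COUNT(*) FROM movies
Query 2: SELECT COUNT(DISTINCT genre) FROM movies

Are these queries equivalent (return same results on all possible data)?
No, not equivalent

Query 1 returns: [(8,)]
Query 2 returns: [(3,)]

Reason: COUNT(*) counts rows, COUNT(DISTINCT genre) counts unique genres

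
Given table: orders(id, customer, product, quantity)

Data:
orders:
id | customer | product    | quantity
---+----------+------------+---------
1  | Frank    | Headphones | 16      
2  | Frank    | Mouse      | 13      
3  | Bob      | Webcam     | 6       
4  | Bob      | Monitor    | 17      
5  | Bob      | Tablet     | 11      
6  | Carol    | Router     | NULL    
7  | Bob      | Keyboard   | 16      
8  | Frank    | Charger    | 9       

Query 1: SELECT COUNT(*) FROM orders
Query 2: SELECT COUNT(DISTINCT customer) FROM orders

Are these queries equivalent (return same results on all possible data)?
No, not equivalent

Query 1 returns: [(8,)]
Query 2 returns: [(3,)]

Reason: COUNT(*) counts rows, COUNT(DISTINCT customer) counts unique customers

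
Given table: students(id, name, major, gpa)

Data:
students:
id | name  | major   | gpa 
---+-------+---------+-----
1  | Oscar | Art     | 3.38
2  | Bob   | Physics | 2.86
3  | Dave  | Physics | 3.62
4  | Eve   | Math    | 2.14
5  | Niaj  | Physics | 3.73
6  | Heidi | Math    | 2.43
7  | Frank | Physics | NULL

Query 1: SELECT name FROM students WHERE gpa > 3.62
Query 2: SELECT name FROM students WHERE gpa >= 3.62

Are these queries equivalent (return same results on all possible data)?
No, not equivalent

Query 1 returns: [('Niaj',)]
Query 2 returns: [('Dave',), ('Niaj',)]

Reason: > vs >= gives different results when gpa = 3.62 exists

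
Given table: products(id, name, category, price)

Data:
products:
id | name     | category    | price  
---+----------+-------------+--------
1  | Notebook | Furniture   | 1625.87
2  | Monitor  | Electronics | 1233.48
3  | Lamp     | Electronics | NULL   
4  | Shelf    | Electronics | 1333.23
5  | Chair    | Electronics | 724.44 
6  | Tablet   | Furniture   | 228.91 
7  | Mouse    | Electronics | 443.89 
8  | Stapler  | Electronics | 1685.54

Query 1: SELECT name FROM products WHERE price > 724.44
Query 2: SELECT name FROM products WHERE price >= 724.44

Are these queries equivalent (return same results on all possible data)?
No, not equivalent

Query 1 returns: [('Notebook',), ('Monitor',), ('Shelf',), ('Stapler',)]
Query 2 returns: [('Notebook',), ('Monitor',), ('Shelf',), ('Chair',), ('Stapler',)]

Reason: > vs >= gives different results when price = 724.44 exists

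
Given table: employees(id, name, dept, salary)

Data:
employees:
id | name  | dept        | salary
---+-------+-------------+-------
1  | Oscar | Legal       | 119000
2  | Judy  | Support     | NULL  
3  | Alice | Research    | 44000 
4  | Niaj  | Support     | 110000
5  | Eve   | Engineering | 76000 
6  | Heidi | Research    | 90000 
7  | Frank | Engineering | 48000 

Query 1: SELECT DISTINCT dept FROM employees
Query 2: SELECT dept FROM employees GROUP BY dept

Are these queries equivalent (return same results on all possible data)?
Yes, equivalent

Both queries return: [('Engineering',), ('Legal',), ('Research',), ('Support',)]

Reason: Both get unique depts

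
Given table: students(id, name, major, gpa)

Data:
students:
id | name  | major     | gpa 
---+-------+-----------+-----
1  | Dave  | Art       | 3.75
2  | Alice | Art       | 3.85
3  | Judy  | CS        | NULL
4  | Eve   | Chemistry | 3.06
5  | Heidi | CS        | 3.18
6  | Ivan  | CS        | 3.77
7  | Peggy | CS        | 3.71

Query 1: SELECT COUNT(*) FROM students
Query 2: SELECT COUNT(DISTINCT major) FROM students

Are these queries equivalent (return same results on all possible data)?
No, not equivalent

Query 1 returns: [(7,)]
Query 2 returns: [(3,)]

Reason: COUNT(*) counts rows, COUNT(DISTINCT major) counts unique majors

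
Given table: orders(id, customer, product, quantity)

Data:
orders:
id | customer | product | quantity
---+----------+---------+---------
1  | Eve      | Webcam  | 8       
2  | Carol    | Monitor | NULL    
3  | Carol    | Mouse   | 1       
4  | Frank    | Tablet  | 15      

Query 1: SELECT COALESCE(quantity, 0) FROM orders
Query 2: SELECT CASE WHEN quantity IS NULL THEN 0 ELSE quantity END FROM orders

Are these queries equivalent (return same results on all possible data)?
Yes, equivalent

Both queries return: [(0,), (1,), (8,), (15,)]

Reason: COALESCE vs CASE for NULL handling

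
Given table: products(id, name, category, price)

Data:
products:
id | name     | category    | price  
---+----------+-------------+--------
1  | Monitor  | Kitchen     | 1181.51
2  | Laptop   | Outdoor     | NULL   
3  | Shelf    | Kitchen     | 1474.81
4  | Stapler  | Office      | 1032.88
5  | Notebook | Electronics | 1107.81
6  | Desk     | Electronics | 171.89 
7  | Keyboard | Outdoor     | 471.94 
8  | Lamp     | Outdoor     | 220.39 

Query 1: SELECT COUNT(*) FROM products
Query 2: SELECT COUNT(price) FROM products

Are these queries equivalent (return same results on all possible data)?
No, not equivalent

Query 1 returns: [(8,)]
Query 2 returns: [(7,)]

Reason: COUNT(*) includes NULLs, COUNT(column) excludes them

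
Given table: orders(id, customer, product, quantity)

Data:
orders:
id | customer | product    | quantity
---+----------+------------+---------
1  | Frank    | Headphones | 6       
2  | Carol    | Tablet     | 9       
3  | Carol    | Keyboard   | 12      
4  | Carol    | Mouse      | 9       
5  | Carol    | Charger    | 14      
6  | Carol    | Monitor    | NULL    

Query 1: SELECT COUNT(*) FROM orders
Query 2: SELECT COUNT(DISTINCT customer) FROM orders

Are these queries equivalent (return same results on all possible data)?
No, not equivalent

Query 1 returns: [(6,)]
Query 2 returns: [(2,)]

Reason: COUNT(*) counts rows, COUNT(DISTINCT customer) counts unique customers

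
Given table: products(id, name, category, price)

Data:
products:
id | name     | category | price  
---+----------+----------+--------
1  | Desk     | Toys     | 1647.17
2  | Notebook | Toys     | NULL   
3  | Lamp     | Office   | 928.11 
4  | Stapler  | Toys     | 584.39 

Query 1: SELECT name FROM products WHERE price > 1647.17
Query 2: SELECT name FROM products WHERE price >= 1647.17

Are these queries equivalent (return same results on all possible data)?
No, not equivalent

Query 1 returns: []
Query 2 returns: [('Desk',)]

Reason: > vs >= gives different results when price = 1647.17 exists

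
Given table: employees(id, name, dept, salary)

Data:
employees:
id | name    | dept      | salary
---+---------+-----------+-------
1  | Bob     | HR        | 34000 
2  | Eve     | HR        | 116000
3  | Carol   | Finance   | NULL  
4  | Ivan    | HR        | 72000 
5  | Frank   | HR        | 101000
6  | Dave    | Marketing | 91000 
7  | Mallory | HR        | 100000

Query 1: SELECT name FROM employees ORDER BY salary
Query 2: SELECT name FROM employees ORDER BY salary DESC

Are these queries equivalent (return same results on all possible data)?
No, not equivalent

Query 1 returns: [('Carol',), ('Bob',), ('Ivan',), ('Dave',), ('Mallory',), ('Frank',), ('Eve',)]
Query 2 returns: [('Eve',), ('Frank',), ('Mallory',), ('Dave',), ('Ivan',), ('Bob',), ('Carol',)]

Reason: ASC vs DESC gives opposite ordering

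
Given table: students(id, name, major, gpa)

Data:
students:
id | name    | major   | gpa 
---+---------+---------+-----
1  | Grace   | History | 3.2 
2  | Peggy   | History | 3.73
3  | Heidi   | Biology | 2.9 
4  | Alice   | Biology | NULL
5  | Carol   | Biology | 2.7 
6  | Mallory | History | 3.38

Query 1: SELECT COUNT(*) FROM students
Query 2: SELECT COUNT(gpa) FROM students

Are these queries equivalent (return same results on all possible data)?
No, not equivalent

Query 1 returns: [(6,)]
Query 2 returns: [(5,)]

Reason: COUNT(*) includes NULLs, COUNT(column) excludes them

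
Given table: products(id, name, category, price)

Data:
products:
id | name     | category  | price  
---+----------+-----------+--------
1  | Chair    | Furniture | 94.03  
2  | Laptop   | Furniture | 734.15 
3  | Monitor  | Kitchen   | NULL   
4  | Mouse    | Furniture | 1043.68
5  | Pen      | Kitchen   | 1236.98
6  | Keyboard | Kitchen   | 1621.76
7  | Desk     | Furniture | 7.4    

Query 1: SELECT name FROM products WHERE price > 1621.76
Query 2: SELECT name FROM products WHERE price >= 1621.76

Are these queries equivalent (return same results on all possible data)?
No, not equivalent

Query 1 returns: []
Query 2 returns: [('Keyboard',)]

Reason: > vs >= gives different results when price = 1621.76 exists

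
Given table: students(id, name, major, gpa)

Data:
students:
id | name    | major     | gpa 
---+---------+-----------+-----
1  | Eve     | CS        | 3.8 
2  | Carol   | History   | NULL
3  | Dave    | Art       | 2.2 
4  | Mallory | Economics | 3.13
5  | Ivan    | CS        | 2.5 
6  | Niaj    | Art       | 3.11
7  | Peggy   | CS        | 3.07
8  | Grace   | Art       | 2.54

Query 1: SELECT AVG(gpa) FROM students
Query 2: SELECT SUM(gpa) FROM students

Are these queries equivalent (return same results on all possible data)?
No, not equivalent

Query 1 returns: [(2.9071428571428575,)]
Query 2 returns: [(20.35,)]

Reason: AVG vs SUM give different aggregate values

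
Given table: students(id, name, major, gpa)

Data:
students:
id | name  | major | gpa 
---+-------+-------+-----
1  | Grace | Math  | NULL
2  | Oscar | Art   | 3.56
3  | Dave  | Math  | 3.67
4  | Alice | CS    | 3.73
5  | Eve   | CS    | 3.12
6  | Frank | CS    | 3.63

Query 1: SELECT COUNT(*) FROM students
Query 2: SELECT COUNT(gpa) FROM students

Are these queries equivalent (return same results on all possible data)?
No, not equivalent

Query 1 returns: [(6,)]
Query 2 returns: [(5,)]

Reason: COUNT(*) includes NULLs, COUNT(column) excludes them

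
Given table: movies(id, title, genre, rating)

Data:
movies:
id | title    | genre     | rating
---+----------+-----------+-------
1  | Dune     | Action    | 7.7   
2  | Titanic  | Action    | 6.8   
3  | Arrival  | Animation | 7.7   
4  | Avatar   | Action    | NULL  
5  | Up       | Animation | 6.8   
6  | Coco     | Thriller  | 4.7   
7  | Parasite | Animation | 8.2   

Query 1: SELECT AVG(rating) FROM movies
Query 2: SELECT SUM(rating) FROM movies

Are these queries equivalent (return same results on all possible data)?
No, not equivalent

Query 1 returns: [(6.983333333333333,)]
Query 2 returns: [(41.9,)]

Reason: AVG vs SUM give different aggregate values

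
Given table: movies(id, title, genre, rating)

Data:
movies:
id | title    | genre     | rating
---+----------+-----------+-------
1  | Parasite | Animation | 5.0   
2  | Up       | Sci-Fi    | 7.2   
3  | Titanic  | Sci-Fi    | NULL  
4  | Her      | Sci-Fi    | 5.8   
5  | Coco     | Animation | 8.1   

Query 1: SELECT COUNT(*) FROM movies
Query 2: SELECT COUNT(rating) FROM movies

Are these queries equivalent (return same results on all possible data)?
No, not equivalent

Query 1 returns: [(5,)]
Query 2 returns: [(4,)]

Reason: COUNT(*) includes NULLs, COUNT(column) excludes them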